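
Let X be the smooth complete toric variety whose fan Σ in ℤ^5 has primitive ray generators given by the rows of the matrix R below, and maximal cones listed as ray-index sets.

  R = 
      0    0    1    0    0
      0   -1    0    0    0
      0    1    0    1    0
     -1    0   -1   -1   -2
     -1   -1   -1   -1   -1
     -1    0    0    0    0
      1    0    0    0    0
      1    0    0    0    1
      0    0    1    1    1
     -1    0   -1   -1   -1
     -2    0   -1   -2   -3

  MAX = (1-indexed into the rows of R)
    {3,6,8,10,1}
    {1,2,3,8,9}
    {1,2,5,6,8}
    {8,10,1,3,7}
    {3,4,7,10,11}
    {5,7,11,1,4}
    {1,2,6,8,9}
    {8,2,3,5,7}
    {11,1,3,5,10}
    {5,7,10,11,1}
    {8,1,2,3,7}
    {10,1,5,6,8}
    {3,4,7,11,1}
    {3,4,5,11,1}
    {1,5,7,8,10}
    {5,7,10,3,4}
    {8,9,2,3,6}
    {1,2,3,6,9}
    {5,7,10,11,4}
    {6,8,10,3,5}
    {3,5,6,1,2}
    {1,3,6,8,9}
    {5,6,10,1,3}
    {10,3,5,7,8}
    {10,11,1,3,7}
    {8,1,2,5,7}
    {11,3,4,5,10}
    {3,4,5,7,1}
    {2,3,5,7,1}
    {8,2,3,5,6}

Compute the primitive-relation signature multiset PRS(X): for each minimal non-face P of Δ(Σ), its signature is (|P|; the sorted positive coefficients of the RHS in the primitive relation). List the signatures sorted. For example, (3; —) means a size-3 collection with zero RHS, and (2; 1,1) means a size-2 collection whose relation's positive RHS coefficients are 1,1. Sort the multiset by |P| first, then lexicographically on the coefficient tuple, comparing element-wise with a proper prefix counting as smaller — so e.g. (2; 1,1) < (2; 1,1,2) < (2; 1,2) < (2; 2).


|primitive collections| = 18. Relations:

  • {6,7}:  v_{6} + v_{7} = 0  ⟹  sig = (2; —)
  • {2,10}:  v_{2} + v_{10} = v_{5}  ⟹  sig = (2; 1)
  • {9,10}:  v_{9} + v_{10} = v_{6}  ⟹  sig = (2; 1)
  • {4,8}:  v_{4} + v_{8} = v_{7} + v_{10}  ⟹  sig = (2; 1,1)
  • {5,9}:  v_{5} + v_{9} = v_{2} + v_{6}  ⟹  sig = (2; 1,1)
  • {2,11}:  v_{2} + v_{11} = v_{1} + v_{4} + v_{5}  ⟹  sig = (2; 1,1,1)
  • {4,9}:  v_{4} + v_{9} = v_{1} + v_{3} + v_{5}  ⟹  sig = (2; 1,1,1)
  • {4,6}:  v_{4} + v_{6} = v_{1} + v_{3} + v_{5} + v_{10}  ⟹  sig = (2; 1,1,1,1)
  • {7,9}:  v_{7} + v_{9} = v_{1} + v_{2} + v_{3} + v_{8}  ⟹  sig = (2; 1,1,1,1)
  • {2,4}:  v_{2} + v_{4} = v_{1} + v_{3} + 2·v_{5} + v_{7}  ⟹  sig = (2; 1,1,1,2)
  • {9,11}:  v_{9} + v_{11} = 2·v_{1} + v_{3} + v_{5} + v_{10}  ⟹  sig = (2; 1,1,1,2)
  • {8,11}:  v_{8} + v_{11} = v_{1} + v_{7} + 2·v_{10}  ⟹  sig = (2; 1,1,2)
  • {6,11}:  v_{6} + v_{11} = 2·v_{1} + v_{3} + v_{5} + 2·v_{10}  ⟹  sig = (2; 1,1,2,2)
  • {1,4,10}:  v_{1} + v_{4} + v_{10} = v_{11}  ⟹  sig = (3; 1)
  • {1,3,5,8}:  v_{1} + v_{3} + v_{5} + v_{8} = 0  ⟹  sig = (4; —)
  • {3,5,7,11}:  v_{3} + v_{5} + v_{7} + v_{11} = 2·v_{4}  ⟹  sig = (4; 2)
  • {1,2,3,6,8}:  v_{1} + v_{2} + v_{3} + v_{6} + v_{8} = v_{9}  ⟹  sig = (5; 1)
  • {1,3,5,7,10}:  v_{1} + v_{3} + v_{5} + v_{7} + v_{10} = v_{4}  ⟹  sig = (5; 1)

Signatures (|P|; sorted positive RHS coefficients), sorted:
    |P|=2: 13 collections, coeffs (), (1), (1), (1,1), (1,1), (1,1,1), (1,1,1), (1,1,1,1), (1,1,1,1), (1,1,1,2), (1,1,1,2), (1,1,2), (1,1,2,2)
    |P|=3: 1 collection, coeffs (1)
    |P|=4: 2 collections, coeffs (), (2)
    |P|=5: 2 collections, coeffs (1), (1)


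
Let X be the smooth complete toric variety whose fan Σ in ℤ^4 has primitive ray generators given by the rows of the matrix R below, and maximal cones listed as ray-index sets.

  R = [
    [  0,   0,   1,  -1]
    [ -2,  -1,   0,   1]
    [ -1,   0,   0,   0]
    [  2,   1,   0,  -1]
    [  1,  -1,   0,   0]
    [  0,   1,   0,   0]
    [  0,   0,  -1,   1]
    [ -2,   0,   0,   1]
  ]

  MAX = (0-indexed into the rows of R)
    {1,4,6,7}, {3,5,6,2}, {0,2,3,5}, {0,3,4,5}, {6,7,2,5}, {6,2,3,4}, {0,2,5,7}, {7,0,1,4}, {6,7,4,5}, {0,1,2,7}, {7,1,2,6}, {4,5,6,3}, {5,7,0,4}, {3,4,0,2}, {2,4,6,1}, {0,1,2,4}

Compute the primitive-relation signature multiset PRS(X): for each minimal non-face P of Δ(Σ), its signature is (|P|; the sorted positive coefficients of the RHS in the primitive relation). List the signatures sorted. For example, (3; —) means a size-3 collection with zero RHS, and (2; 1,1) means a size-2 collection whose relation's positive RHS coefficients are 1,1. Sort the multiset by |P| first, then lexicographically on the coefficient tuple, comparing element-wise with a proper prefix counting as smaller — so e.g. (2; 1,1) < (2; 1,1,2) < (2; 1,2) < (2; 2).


Minimal non-faces — 6 found among 8 rays, 16 max cones:

  P = {0,6}:  v_{0} + v_{6} = 0  ⟹  sig = (2; —)
  P = {1,3}:  v_{1} + v_{3} = 0  ⟹  sig = (2; —)
  P = {1,5}:  v_{1} + v_{5} = v_{7}  ⟹  sig = (2; 1)
  P = {3,7}:  v_{3} + v_{7} = v_{5}  ⟹  sig = (2; 1)
  P = {2,4,5}:  v_{2} + v_{4} + v_{5} = 0  ⟹  sig = (3; —)
  P = {2,4,7}:  v_{2} + v_{4} + v_{7} = v_{1}  ⟹  sig = (3; 1)

Hence PRS(X_Σ) =
    (2; —)
    (2; —)
    (2; 1)
    (2; 1)
    (3; —)
    (3; 1)


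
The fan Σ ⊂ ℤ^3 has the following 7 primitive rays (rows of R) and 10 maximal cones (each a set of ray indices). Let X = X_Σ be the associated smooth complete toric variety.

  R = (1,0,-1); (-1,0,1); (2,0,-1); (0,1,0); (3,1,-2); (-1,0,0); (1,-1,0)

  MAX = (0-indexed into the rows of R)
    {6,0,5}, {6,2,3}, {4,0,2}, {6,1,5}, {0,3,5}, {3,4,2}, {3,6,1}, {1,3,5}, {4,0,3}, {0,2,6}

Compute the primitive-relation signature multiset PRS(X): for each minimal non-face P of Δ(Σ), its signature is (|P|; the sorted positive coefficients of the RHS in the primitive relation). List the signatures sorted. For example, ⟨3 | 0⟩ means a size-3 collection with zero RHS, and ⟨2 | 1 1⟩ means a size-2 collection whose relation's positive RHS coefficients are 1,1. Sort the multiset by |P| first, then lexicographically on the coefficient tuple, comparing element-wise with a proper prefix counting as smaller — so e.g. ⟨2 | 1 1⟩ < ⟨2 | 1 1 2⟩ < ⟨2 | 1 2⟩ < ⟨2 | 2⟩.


9 minimal non-faces of Δ(Σ) (on 7 rays):

  {0,1}:  v_{0} + v_{1} = 0  →  sig = ⟨2 | 0⟩
  {2,5}:  v_{2} + v_{5} = v_{0}  →  sig = ⟨2 | 1⟩
  {1,2}:  v_{1} + v_{2} = v_{3} + v_{6}  →  sig = ⟨2 | 1 1⟩
  {1,4}:  v_{1} + v_{4} = v_{2} + v_{3}  →  sig = ⟨2 | 1 1⟩
  {4,5}:  v_{4} + v_{5} = 2·v_{0} + v_{3}  →  sig = ⟨2 | 1 2⟩
  {4,6}:  v_{4} + v_{6} = 2·v_{2}  →  sig = ⟨2 | 2⟩
  {3,5,6}:  v_{3} + v_{5} + v_{6} = 0  →  sig = ⟨3 | 0⟩
  {0,2,3}:  v_{0} + v_{2} + v_{3} = v_{4}  →  sig = ⟨3 | 1⟩
  {0,3,6}:  v_{0} + v_{3} + v_{6} = v_{2}  →  sig = ⟨3 | 1⟩

Hence PRS(X_Σ) =
    ⟨2 | 0⟩
    ⟨2 | 1⟩
    ⟨2 | 1 1⟩
    ⟨2 | 1 1⟩
    ⟨2 | 1 2⟩
    ⟨2 | 2⟩
    ⟨3 | 0⟩
    ⟨3 | 1⟩
    ⟨3 | 1⟩


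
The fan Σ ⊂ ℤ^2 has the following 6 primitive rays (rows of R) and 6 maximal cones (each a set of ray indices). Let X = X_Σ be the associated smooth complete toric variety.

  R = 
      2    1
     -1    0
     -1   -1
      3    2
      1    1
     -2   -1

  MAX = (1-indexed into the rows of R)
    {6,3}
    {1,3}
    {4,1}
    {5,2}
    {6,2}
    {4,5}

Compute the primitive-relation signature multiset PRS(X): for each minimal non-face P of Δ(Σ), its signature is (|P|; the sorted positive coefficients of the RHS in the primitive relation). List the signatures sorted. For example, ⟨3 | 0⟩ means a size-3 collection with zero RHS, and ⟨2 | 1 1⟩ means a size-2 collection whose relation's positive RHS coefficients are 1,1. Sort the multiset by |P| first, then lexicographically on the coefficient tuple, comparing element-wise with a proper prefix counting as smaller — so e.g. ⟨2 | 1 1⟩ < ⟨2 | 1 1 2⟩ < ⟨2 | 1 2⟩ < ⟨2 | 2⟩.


Σ has 9 primitive collections:

  P={1,6}:  v_{1} + v_{6} = 0 — sig = ⟨2 | 0⟩
  P={3,5}:  v_{3} + v_{5} = 0 — sig = ⟨2 | 0⟩
  P={1,2}:  v_{1} + v_{2} = v_{5} — sig = ⟨2 | 1⟩
  P={1,5}:  v_{1} + v_{5} = v_{4} — sig = ⟨2 | 1⟩
  P={2,3}:  v_{2} + v_{3} = v_{6} — sig = ⟨2 | 1⟩
  P={3,4}:  v_{3} + v_{4} = v_{1} — sig = ⟨2 | 1⟩
  P={4,6}:  v_{4} + v_{6} = v_{5} — sig = ⟨2 | 1⟩
  P={5,6}:  v_{5} + v_{6} = v_{2} — sig = ⟨2 | 1⟩
  P={2,4}:  v_{2} + v_{4} = 2·v_{5} — sig = ⟨2 | 2⟩

Signatures (|P|; sorted positive RHS coefficients), sorted:
[⟨2 | 0⟩, ⟨2 | 0⟩, ⟨2 | 1⟩, ⟨2 | 1⟩, ⟨2 | 1⟩, ⟨2 | 1⟩, ⟨2 | 1⟩, ⟨2 | 1⟩, ⟨2 | 2⟩]


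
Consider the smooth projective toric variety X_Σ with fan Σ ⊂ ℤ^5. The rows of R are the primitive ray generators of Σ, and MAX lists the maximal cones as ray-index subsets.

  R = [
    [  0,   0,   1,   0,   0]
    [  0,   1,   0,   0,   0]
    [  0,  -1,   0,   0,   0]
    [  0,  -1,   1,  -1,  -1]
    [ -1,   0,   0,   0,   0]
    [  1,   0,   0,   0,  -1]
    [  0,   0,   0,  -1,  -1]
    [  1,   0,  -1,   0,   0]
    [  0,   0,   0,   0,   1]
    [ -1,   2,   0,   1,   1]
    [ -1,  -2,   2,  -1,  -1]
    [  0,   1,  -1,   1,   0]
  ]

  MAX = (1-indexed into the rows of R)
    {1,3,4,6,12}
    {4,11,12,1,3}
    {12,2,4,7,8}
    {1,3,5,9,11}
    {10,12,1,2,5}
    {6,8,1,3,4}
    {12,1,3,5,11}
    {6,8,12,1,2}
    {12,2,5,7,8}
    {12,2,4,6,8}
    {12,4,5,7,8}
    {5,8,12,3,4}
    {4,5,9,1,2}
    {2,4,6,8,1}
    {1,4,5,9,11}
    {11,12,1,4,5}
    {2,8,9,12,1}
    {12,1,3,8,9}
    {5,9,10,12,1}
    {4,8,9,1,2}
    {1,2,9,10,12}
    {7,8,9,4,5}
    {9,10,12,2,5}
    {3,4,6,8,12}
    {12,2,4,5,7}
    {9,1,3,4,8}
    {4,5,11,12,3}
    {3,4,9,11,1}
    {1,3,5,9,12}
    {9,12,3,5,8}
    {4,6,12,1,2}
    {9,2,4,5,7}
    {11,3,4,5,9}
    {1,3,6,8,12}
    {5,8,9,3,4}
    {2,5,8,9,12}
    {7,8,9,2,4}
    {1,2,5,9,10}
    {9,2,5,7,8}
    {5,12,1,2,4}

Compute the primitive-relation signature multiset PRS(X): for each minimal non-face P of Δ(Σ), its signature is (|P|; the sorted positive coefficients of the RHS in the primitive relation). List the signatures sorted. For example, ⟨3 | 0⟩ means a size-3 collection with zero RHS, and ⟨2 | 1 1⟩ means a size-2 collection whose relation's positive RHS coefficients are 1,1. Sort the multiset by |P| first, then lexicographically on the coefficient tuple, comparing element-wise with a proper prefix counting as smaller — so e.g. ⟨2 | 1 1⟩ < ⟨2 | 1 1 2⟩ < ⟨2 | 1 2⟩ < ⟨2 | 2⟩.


The 24 primitive collections of Σ (r=12, n=5):

  • {2,3}:  v_{2} + v_{3} = 0  →  sig = ⟨2 | 0⟩
  • {1,7}:  v_{1} + v_{7} = v_{2} + v_{4}  →  sig = ⟨2 | 1 1⟩
  • {5,6}:  v_{5} + v_{6} = v_{4} + v_{12}  →  sig = ⟨2 | 1 1⟩
  • {6,9}:  v_{6} + v_{9} = v_{1} + v_{8}  →  sig = ⟨2 | 1 1⟩
  • {8,11}:  v_{8} + v_{11} = v_{3} + v_{4}  →  sig = ⟨2 | 1 1⟩
  • {2,11}:  v_{2} + v_{11} = v_{1} + v_{4} + v_{5}  →  sig = ⟨2 | 1 1 1⟩
  • {3,7}:  v_{3} + v_{7} = v_{4} + v_{5} + v_{8}  →  sig = ⟨2 | 1 1 1⟩
  • {4,10}:  v_{4} + v_{10} = v_{1} + v_{2} + v_{5}  →  sig = ⟨2 | 1 1 1⟩
  • {6,10}:  v_{6} + v_{10} = v_{1} + v_{2} + v_{12}  →  sig = ⟨2 | 1 1 1⟩
  • {8,10}:  v_{8} + v_{10} = v_{2} + v_{9} + v_{12}  →  sig = ⟨2 | 1 1 1⟩
  • {3,10}:  v_{3} + v_{10} = v_{1} + v_{5} + v_{9} + v_{12}  →  sig = ⟨2 | 1 1 1 1⟩
  • {6,7}:  v_{6} + v_{7} = v_{2} + 2·v_{4} + v_{8} + v_{12}  →  sig = ⟨2 | 1 1 1 2⟩
  • {6,11}:  v_{6} + v_{11} = v_{1} + v_{3} + 2·v_{4} + v_{12}  →  sig = ⟨2 | 1 1 1 2⟩
  • {7,10}:  v_{7} + v_{10} = 2·v_{2} + v_{5}  →  sig = ⟨2 | 1 2⟩
  • {7,11}:  v_{7} + v_{11} = 2·v_{4} + v_{5}  →  sig = ⟨2 | 1 2⟩
  • {10,11}:  v_{10} + v_{11} = 2·v_{1} + 2·v_{5}  →  sig = ⟨2 | 2 2⟩
  • {1,5,8}:  v_{1} + v_{5} + v_{8} = 0  →  sig = ⟨3 | 0⟩
  • {4,9,12}:  v_{4} + v_{9} + v_{12} = 0  →  sig = ⟨3 | 0⟩
  • {7,9,12}:  v_{7} + v_{9} + v_{12} = v_{2} + v_{5} + v_{8}  →  sig = ⟨3 | 1 1 1⟩
  • {9,11,12}:  v_{9} + v_{11} + v_{12} = v_{1} + v_{3} + v_{5}  →  sig = ⟨3 | 1 1 1⟩
  • {1,3,4,5}:  v_{1} + v_{3} + v_{4} + v_{5} = v_{11}  →  sig = ⟨4 | 1⟩
  • {1,4,8,12}:  v_{1} + v_{4} + v_{8} + v_{12} = v_{6}  →  sig = ⟨4 | 1⟩
  • {2,4,5,8}:  v_{2} + v_{4} + v_{5} + v_{8} = v_{7}  →  sig = ⟨4 | 1⟩
  • {1,2,5,9,12}:  v_{1} + v_{2} + v_{5} + v_{9} + v_{12} = v_{10}  →  sig = ⟨5 | 1⟩

Signatures (|P|; sorted positive RHS coefficients), sorted:
    ⟨2 | 0⟩
    ⟨2 | 1 1⟩
    ⟨2 | 1 1⟩
    ⟨2 | 1 1⟩
    ⟨2 | 1 1⟩
    ⟨2 | 1 1 1⟩
    ⟨2 | 1 1 1⟩
    ⟨2 | 1 1 1⟩
    ⟨2 | 1 1 1⟩
    ⟨2 | 1 1 1⟩
    ⟨2 | 1 1 1 1⟩
    ⟨2 | 1 1 1 2⟩
    ⟨2 | 1 1 1 2⟩
    ⟨2 | 1 2⟩
    ⟨2 | 1 2⟩
    ⟨2 | 2 2⟩
    ⟨3 | 0⟩
    ⟨3 | 0⟩
    ⟨3 | 1 1 1⟩
    ⟨3 | 1 1 1⟩
    ⟨4 | 1⟩
    ⟨4 | 1⟩
    ⟨4 | 1⟩
    ⟨5 | 1⟩


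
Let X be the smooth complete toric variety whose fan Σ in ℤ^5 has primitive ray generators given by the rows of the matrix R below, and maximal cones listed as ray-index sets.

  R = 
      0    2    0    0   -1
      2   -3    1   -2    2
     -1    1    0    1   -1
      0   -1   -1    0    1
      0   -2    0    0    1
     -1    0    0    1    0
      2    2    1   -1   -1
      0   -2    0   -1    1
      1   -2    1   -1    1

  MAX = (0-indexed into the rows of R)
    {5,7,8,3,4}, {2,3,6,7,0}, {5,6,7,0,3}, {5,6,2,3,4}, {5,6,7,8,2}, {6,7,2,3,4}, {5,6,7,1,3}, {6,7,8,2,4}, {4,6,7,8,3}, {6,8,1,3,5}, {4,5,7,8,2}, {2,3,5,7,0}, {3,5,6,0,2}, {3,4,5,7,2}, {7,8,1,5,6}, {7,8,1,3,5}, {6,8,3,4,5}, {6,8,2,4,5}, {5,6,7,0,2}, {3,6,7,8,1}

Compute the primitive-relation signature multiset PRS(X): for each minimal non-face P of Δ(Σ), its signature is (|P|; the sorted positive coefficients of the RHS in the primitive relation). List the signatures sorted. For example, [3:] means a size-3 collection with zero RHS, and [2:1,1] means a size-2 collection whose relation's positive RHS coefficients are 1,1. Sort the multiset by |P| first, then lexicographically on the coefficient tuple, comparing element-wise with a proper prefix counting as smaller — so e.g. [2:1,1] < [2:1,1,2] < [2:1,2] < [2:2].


9 minimal non-faces of Δ(Σ) (on 9 rays):

  {0,4}:  v_{0} + v_{4} = 0  →  sig = [2:]
  {1,2}:  v_{1} + v_{2} = v_{8}  →  sig = [2:1]
  {0,8}:  v_{0} + v_{8} = v_{5} + v_{6} + v_{7}  →  sig = [2:1,1,1]
  {1,4}:  v_{1} + v_{4} = v_{3} + 2·v_{8}  →  sig = [2:1,2]
  {0,1}:  v_{0} + v_{1} = v_{3} + 2·v_{5} + 2·v_{6} + 2·v_{7}  →  sig = [2:1,2,2,2]
  {2,3,8}:  v_{2} + v_{3} + v_{8} = v_{4}  →  sig = [3:1]
  {4,5,6,7}:  v_{4} + v_{5} + v_{6} + v_{7} = v_{8}  →  sig = [4:1]
  {2,3,5,6,7}:  v_{2} + v_{3} + v_{5} + v_{6} + v_{7} = 0  →  sig = [5:]
  {3,5,6,7,8}:  v_{3} + v_{5} + v_{6} + v_{7} + v_{8} = v_{1}  →  sig = [5:1]

Hence PRS(X_Σ) =
    |P|=2: 5 collections, coeffs (), (1), (1,1,1), (1,2), (1,2,2,2)
    |P|=3: 1 collection, coeffs (1)
    |P|=4: 1 collection, coeffs (1)
    |P|=5: 2 collections, coeffs (), (1)


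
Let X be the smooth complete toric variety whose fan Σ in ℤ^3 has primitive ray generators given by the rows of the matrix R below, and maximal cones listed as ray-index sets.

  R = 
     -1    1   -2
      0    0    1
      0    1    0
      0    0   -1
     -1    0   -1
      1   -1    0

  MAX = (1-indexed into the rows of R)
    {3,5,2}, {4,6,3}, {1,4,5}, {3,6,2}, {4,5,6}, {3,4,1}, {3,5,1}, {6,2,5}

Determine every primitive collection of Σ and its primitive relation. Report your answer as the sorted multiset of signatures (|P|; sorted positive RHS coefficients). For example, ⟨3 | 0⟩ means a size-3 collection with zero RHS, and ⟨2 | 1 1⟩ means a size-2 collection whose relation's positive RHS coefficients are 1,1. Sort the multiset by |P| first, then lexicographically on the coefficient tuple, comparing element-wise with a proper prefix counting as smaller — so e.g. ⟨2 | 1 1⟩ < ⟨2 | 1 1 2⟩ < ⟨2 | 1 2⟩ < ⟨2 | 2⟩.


Σ has 5 primitive collections:

  {2,4}:  v_{2} + v_{4} = 0  so sig = ⟨2 | 0⟩
  {1,2}:  v_{1} + v_{2} = v_{3} + v_{5}  so sig = ⟨2 | 1 1⟩
  {1,6}:  v_{1} + v_{6} = 2·v_{4}  so sig = ⟨2 | 2⟩
  {3,4,5}:  v_{3} + v_{4} + v_{5} = v_{1}  so sig = ⟨3 | 1⟩
  {3,5,6}:  v_{3} + v_{5} + v_{6} = v_{4}  so sig = ⟨3 | 1⟩

Hence PRS(X_Σ) =
    |P|=2: 3 collections, coeffs (), (1,1), (2)
    |P|=3: 2 collections, coeffs (1), (1)


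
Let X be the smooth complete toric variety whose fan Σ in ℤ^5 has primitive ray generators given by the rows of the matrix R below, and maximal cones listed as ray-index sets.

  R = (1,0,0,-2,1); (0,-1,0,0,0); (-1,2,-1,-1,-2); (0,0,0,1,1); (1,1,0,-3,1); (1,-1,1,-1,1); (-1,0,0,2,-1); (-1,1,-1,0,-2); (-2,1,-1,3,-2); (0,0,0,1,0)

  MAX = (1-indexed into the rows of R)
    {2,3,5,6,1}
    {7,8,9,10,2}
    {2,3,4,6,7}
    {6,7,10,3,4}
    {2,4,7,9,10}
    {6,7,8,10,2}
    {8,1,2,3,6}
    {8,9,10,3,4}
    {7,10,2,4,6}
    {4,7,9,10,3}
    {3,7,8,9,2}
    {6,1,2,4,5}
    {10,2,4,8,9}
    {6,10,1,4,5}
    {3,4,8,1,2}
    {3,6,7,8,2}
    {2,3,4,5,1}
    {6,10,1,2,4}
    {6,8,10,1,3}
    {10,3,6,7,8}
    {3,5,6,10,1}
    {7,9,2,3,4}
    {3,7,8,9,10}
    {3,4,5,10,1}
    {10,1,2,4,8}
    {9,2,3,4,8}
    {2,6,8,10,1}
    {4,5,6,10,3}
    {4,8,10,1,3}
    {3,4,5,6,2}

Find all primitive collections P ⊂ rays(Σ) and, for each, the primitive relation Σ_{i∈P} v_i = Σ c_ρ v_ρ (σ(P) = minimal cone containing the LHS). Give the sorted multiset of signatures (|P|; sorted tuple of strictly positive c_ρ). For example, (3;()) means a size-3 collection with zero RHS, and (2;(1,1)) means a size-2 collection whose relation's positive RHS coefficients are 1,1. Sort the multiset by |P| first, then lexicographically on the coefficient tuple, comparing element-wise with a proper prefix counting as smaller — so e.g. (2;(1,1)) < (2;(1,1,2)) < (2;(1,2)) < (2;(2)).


The 11 primitive collections of Σ (r=10, n=5):

  P = {1,7}:  v_{1} + v_{7} = 0  ⇒ sig = (2;())
  P = {6,9}:  v_{6} + v_{9} = v_{7}  ⇒ sig = (2;(1))
  P = {1,9}:  v_{1} + v_{9} = v_{4} + v_{8}  ⇒ sig = (2;(1,1))
  P = {5,8}:  v_{5} + v_{8} = v_{1} + v_{3}  ⇒ sig = (2;(1,1))
  P = {5,9}:  v_{5} + v_{9} = v_{3} + v_{4}  ⇒ sig = (2;(1,1))
  P = {5,7}:  v_{5} + v_{7} = v_{3} + v_{4} + v_{6}  ⇒ sig = (2;(1,1,1))
  P = {4,6,8}:  v_{4} + v_{6} + v_{8} = 0  ⇒ sig = (3;())
  P = {2,3,10}:  v_{2} + v_{3} + v_{10} = v_{8}  ⇒ sig = (3;(1))
  P = {2,5,10}:  v_{2} + v_{5} + v_{10} = v_{1}  ⇒ sig = (3;(1))
  P = {4,7,8}:  v_{4} + v_{7} + v_{8} = v_{9}  ⇒ sig = (3;(1))
  P = {1,3,4,6}:  v_{1} + v_{3} + v_{4} + v_{6} = v_{5}  ⇒ sig = (4;(1))

Signatures (|P|; sorted positive RHS coefficients), sorted:
    |P|=2: 6 collections, coeffs (), (1), (1,1), (1,1), (1,1), (1,1,1)
    |P|=3: 4 collections, coeffs (), (1), (1), (1)
    |P|=4: 1 collection, coeffs (1)


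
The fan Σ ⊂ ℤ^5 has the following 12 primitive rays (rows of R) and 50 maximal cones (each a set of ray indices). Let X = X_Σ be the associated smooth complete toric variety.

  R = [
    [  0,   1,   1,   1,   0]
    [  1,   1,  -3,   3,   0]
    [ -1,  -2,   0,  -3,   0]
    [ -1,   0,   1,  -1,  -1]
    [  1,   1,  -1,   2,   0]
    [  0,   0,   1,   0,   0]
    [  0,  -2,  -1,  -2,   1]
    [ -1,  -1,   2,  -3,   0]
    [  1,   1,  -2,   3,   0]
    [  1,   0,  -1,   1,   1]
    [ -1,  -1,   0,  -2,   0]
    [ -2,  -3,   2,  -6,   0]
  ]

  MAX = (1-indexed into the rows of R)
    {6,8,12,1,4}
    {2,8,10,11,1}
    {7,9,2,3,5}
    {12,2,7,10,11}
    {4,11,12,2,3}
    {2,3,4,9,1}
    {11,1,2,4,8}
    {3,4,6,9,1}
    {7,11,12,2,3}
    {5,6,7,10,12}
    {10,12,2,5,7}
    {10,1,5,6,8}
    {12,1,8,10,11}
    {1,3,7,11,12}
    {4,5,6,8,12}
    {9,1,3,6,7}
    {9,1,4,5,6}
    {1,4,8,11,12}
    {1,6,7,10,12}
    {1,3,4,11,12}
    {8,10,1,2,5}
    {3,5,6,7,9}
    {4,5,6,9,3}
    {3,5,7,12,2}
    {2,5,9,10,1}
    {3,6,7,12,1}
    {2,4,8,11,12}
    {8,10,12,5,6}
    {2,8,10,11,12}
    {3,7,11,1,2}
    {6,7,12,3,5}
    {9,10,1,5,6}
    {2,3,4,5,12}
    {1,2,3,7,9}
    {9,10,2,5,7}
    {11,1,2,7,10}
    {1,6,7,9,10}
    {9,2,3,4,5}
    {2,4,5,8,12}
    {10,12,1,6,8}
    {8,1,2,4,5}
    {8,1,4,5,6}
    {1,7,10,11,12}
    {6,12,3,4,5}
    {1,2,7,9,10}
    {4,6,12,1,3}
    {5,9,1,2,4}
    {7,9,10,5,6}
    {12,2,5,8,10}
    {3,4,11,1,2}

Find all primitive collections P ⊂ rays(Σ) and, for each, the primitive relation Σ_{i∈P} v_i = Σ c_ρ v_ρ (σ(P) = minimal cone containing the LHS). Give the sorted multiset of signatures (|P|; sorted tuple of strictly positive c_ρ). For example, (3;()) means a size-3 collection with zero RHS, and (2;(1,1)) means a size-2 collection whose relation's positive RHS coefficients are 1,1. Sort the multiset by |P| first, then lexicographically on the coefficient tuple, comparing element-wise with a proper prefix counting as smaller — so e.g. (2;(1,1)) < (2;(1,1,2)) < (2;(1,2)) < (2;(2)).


Σ has 15 primitive collections:

  • {4,10}:  v_{4} + v_{10} = 0 ; sig = (2;())
  • {8,9}:  v_{8} + v_{9} = 0 ; sig = (2;())
  • {2,6}:  v_{2} + v_{6} = v_{9} ; sig = (2;(1))
  • {3,8}:  v_{3} + v_{8} = v_{12} ; sig = (2;(1))
  • {3,10}:  v_{3} + v_{10} = v_{7} ; sig = (2;(1))
  • {4,7}:  v_{4} + v_{7} = v_{3} ; sig = (2;(1))
  • {9,12}:  v_{9} + v_{12} = v_{3} ; sig = (2;(1))
  • {5,11}:  v_{5} + v_{11} = v_{2} + v_{8} ; sig = (2;(1,1))
  • {6,11}:  v_{6} + v_{11} = v_{1} + v_{3} ; sig = (2;(1,1))
  • {7,8}:  v_{7} + v_{8} = v_{10} + v_{12} ; sig = (2;(1,1))
  • {9,11}:  v_{9} + v_{11} = v_{1} + v_{2} + v_{3} ; sig = (2;(1,1,1))
  • {1,3,5}:  v_{1} + v_{3} + v_{5} = 0 ; sig = (3;())
  • {1,2,12}:  v_{1} + v_{2} + v_{12} = v_{11} ; sig = (3;(1))
  • {1,5,7}:  v_{1} + v_{5} + v_{7} = v_{10} ; sig = (3;(1))
  • {1,5,12}:  v_{1} + v_{5} + v_{12} = v_{8} ; sig = (3;(1))

Signatures (|P|; sorted positive RHS coefficients), sorted:
[(2;()), (2;()), (2;(1)), (2;(1)), (2;(1)), (2;(1)), (2;(1)), (2;(1,1)), (2;(1,1)), (2;(1,1)), (2;(1,1,1)), (3;()), (3;(1)), (3;(1)), (3;(1))]


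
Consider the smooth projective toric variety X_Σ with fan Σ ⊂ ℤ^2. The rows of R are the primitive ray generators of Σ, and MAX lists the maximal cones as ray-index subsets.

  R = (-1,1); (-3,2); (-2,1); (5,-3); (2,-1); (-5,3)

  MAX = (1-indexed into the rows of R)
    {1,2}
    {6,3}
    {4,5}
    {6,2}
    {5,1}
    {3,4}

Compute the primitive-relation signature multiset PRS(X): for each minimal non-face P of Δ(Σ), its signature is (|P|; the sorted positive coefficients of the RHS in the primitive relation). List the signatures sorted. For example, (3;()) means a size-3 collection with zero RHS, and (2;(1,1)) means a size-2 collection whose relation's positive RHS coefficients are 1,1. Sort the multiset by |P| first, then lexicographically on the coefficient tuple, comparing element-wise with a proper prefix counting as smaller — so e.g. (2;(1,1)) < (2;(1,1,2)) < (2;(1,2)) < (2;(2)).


9 collections generate NE(X_Σ); each relation:

  P={3,5}:  v_{3} + v_{5} = 0  so sig = (2;())
  P={4,6}:  v_{4} + v_{6} = 0  so sig = (2;())
  P={1,3}:  v_{1} + v_{3} = v_{2}  so sig = (2;(1))
  P={2,3}:  v_{2} + v_{3} = v_{6}  so sig = (2;(1))
  P={2,4}:  v_{2} + v_{4} = v_{5}  so sig = (2;(1))
  P={2,5}:  v_{2} + v_{5} = v_{1}  so sig = (2;(1))
  P={5,6}:  v_{5} + v_{6} = v_{2}  so sig = (2;(1))
  P={1,4}:  v_{1} + v_{4} = 2·v_{5}  so sig = (2;(2))
  P={1,6}:  v_{1} + v_{6} = 2·v_{2}  so sig = (2;(2))

Signatures (|P|; sorted positive RHS coefficients), sorted:
{ (2;()) ×2,  (2;(1)) ×5,  (2;(2)) ×2 }


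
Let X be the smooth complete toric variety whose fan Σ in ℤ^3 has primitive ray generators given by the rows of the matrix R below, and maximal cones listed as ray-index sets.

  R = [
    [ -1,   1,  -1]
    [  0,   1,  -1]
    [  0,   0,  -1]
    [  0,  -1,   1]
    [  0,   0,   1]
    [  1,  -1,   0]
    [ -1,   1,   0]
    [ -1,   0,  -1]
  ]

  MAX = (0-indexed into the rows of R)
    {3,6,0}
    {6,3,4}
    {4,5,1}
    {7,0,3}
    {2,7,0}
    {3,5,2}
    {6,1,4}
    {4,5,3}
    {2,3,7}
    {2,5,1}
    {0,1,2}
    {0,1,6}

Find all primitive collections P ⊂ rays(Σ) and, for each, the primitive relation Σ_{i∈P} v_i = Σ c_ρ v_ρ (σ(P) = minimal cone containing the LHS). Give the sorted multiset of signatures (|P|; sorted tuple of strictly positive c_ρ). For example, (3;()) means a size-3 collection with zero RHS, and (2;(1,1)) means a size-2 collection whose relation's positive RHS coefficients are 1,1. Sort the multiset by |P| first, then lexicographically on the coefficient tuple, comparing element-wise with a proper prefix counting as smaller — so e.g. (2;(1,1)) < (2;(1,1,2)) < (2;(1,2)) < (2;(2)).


Σ has 11 primitive collections:

  {1,3}:  v_{1} + v_{3} = 0  ⇒ sig = (2;())
  {2,4}:  v_{2} + v_{4} = 0  ⇒ sig = (2;())
  {5,6}:  v_{5} + v_{6} = 0  ⇒ sig = (2;())
  {0,4}:  v_{0} + v_{4} = v_{6}  ⇒ sig = (2;(1))
  {0,5}:  v_{0} + v_{5} = v_{2}  ⇒ sig = (2;(1))
  {2,6}:  v_{2} + v_{6} = v_{0}  ⇒ sig = (2;(1))
  {1,7}:  v_{1} + v_{7} = v_{0} + v_{2}  ⇒ sig = (2;(1,1))
  {4,7}:  v_{4} + v_{7} = v_{0} + v_{3}  ⇒ sig = (2;(1,1))
  {5,7}:  v_{5} + v_{7} = 2·v_{2} + v_{3}  ⇒ sig = (2;(1,2))
  {6,7}:  v_{6} + v_{7} = 2·v_{0} + v_{3}  ⇒ sig = (2;(1,2))
  {0,2,3}:  v_{0} + v_{2} + v_{3} = v_{7}  ⇒ sig = (3;(1))

Signatures (|P|; sorted positive RHS coefficients), sorted:
    (2;())
    (2;())
    (2;())
    (2;(1))
    (2;(1))
    (2;(1))
    (2;(1,1))
    (2;(1,1))
    (2;(1,2))
    (2;(1,2))
    (3;(1))


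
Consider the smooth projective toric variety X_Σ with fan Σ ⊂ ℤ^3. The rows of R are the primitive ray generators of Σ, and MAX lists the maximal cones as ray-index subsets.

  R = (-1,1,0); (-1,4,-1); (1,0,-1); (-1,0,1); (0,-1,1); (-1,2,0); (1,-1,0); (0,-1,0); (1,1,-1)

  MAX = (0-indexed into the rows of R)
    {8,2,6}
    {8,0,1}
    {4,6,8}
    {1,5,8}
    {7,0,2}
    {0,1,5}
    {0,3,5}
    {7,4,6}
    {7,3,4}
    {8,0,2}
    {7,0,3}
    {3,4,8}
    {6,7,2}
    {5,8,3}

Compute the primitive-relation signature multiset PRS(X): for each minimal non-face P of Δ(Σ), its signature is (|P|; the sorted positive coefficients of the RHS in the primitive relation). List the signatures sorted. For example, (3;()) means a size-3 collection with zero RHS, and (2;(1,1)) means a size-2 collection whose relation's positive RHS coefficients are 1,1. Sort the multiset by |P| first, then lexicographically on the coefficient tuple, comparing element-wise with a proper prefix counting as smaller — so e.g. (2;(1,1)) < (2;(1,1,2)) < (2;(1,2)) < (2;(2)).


The 17 primitive collections of Σ (r=9, n=3):

  {0,6}:  v_{0} + v_{6} = 0  ⇒ sig = (2;())
  {2,3}:  v_{2} + v_{3} = 0  ⇒ sig = (2;())
  {0,4}:  v_{0} + v_{4} = v_{3}  ⇒ sig = (2;(1))
  {2,4}:  v_{2} + v_{4} = v_{6}  ⇒ sig = (2;(1))
  {3,6}:  v_{3} + v_{6} = v_{4}  ⇒ sig = (2;(1))
  {5,7}:  v_{5} + v_{7} = v_{0}  ⇒ sig = (2;(1))
  {7,8}:  v_{7} + v_{8} = v_{2}  ⇒ sig = (2;(1))
  {1,6}:  v_{1} + v_{6} = v_{5} + v_{8}  ⇒ sig = (2;(1,1))
  {2,5}:  v_{2} + v_{5} = v_{0} + v_{8}  ⇒ sig = (2;(1,1))
  {5,6}:  v_{5} + v_{6} = v_{3} + v_{8}  ⇒ sig = (2;(1,1))
  {1,4}:  v_{1} + v_{4} = v_{3} + v_{5} + v_{8}  ⇒ sig = (2;(1,1,1))
  {1,7}:  v_{1} + v_{7} = 2·v_{0} + v_{8}  ⇒ sig = (2;(1,2))
  {4,5}:  v_{4} + v_{5} = 2·v_{3} + v_{8}  ⇒ sig = (2;(1,2))
  {1,3}:  v_{1} + v_{3} = 2·v_{5}  ⇒ sig = (2;(2))
  {1,2}:  v_{1} + v_{2} = 2·v_{0} + 2·v_{8}  ⇒ sig = (2;(2,2))
  {0,3,8}:  v_{0} + v_{3} + v_{8} = v_{5}  ⇒ sig = (3;(1))
  {0,5,8}:  v_{0} + v_{5} + v_{8} = v_{1}  ⇒ sig = (3;(1))

so the primitive-relation signature multiset is
    |P|=2: 15 collections, coeffs (), (), (1), (1), (1), (1), (1), (1,1), (1,1), (1,1), (1,1,1), (1,2), (1,2), (2), (2,2)
    |P|=3: 2 collections, coeffs (1), (1)


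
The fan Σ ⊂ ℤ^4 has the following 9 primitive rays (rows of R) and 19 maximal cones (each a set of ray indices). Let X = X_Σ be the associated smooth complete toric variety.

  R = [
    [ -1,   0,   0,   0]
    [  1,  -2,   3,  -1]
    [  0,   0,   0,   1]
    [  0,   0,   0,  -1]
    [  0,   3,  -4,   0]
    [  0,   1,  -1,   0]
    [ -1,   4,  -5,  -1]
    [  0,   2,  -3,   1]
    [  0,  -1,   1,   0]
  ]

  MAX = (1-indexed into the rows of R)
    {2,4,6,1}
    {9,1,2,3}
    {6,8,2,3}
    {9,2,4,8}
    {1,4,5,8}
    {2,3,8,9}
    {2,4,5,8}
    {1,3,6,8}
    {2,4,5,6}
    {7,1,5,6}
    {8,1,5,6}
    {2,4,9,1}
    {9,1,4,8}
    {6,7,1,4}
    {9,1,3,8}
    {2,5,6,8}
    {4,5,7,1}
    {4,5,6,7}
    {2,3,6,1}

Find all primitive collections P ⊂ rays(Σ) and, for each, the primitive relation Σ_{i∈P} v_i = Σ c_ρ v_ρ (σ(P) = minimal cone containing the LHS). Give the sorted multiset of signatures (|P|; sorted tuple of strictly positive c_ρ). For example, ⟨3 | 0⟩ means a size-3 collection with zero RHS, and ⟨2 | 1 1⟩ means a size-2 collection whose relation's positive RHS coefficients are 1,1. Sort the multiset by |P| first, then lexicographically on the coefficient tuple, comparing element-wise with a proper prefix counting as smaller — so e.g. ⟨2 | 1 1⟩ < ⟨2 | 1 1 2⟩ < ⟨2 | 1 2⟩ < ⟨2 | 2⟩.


Minimal non-faces — 12 found among 9 rays, 19 max cones:

  P = {3,4}:  v_{3} + v_{4} = 0  so sig = ⟨2 | 0⟩
  P = {6,9}:  v_{6} + v_{9} = 0  so sig = ⟨2 | 0⟩
  P = {3,5}:  v_{3} + v_{5} = v_{6} + v_{8}  so sig = ⟨2 | 1 1⟩
  P = {5,9}:  v_{5} + v_{9} = v_{4} + v_{8}  so sig = ⟨2 | 1 1⟩
  P = {3,7}:  v_{3} + v_{7} = v_{1} + v_{5} + v_{6}  so sig = ⟨2 | 1 1 1⟩
  P = {7,9}:  v_{7} + v_{9} = v_{1} + v_{4} + v_{5}  so sig = ⟨2 | 1 1 1⟩
  P = {7,8}:  v_{7} + v_{8} = v_{1} + 2·v_{5}  so sig = ⟨2 | 1 2⟩
  P = {2,7}:  v_{2} + v_{7} = 2·v_{4} + 2·v_{6}  so sig = ⟨2 | 2 2⟩
  P = {1,2,8}:  v_{1} + v_{2} + v_{8} = 0  so sig = ⟨3 | 0⟩
  P = {4,6,8}:  v_{4} + v_{6} + v_{8} = v_{5}  so sig = ⟨3 | 1⟩
  P = {1,2,5}:  v_{1} + v_{2} + v_{5} = v_{4} + v_{6}  so sig = ⟨3 | 1 1⟩
  P = {1,4,5,6}:  v_{1} + v_{4} + v_{5} + v_{6} = v_{7}  so sig = ⟨4 | 1⟩

so the primitive-relation signature multiset is
[⟨2 | 0⟩, ⟨2 | 0⟩, ⟨2 | 1 1⟩, ⟨2 | 1 1⟩, ⟨2 | 1 1 1⟩, ⟨2 | 1 1 1⟩, ⟨2 | 1 2⟩, ⟨2 | 2 2⟩, ⟨3 | 0⟩, ⟨3 | 1⟩, ⟨3 | 1 1⟩, ⟨4 | 1⟩]


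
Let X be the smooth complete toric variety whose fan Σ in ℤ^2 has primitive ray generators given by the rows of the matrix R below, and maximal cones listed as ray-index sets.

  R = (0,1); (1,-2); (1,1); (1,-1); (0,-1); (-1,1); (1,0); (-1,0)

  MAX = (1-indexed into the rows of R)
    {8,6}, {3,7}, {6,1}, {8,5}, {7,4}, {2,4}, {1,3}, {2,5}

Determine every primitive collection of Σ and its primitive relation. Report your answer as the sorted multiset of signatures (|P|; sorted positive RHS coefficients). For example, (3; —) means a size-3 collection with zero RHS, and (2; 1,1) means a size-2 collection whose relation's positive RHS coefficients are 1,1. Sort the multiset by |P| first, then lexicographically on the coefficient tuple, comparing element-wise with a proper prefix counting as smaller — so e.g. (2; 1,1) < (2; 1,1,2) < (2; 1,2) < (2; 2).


Σ has 20 primitive collections:

  P = {1,5}:  v_{1} + v_{5} = 0  so sig = (2; —)
  P = {4,6}:  v_{4} + v_{6} = 0  so sig = (2; —)
  P = {7,8}:  v_{7} + v_{8} = 0  so sig = (2; —)
  P = {1,2}:  v_{1} + v_{2} = v_{4}  so sig = (2; 1)
  P = {1,4}:  v_{1} + v_{4} = v_{7}  so sig = (2; 1)
  P = {1,7}:  v_{1} + v_{7} = v_{3}  so sig = (2; 1)
  P = {1,8}:  v_{1} + v_{8} = v_{6}  so sig = (2; 1)
  P = {2,6}:  v_{2} + v_{6} = v_{5}  so sig = (2; 1)
  P = {3,5}:  v_{3} + v_{5} = v_{7}  so sig = (2; 1)
  P = {3,8}:  v_{3} + v_{8} = v_{1}  so sig = (2; 1)
  P = {4,5}:  v_{4} + v_{5} = v_{2}  so sig = (2; 1)
  P = {4,8}:  v_{4} + v_{8} = v_{5}  so sig = (2; 1)
  P = {5,6}:  v_{5} + v_{6} = v_{8}  so sig = (2; 1)
  P = {5,7}:  v_{5} + v_{7} = v_{4}  so sig = (2; 1)
  P = {6,7}:  v_{6} + v_{7} = v_{1}  so sig = (2; 1)
  P = {2,3}:  v_{2} + v_{3} = v_{4} + v_{7}  so sig = (2; 1,1)
  P = {2,7}:  v_{2} + v_{7} = 2·v_{4}  so sig = (2; 2)
  P = {2,8}:  v_{2} + v_{8} = 2·v_{5}  so sig = (2; 2)
  P = {3,4}:  v_{3} + v_{4} = 2·v_{7}  so sig = (2; 2)
  P = {3,6}:  v_{3} + v_{6} = 2·v_{1}  so sig = (2; 2)

Signatures (|P|; sorted positive RHS coefficients), sorted:
    |P|=2: 20 collections, coeffs (), (), (), (1), (1), (1), (1), (1), (1), (1), (1), (1), (1), (1), (1), (1,1), (2), (2), (2), (2)


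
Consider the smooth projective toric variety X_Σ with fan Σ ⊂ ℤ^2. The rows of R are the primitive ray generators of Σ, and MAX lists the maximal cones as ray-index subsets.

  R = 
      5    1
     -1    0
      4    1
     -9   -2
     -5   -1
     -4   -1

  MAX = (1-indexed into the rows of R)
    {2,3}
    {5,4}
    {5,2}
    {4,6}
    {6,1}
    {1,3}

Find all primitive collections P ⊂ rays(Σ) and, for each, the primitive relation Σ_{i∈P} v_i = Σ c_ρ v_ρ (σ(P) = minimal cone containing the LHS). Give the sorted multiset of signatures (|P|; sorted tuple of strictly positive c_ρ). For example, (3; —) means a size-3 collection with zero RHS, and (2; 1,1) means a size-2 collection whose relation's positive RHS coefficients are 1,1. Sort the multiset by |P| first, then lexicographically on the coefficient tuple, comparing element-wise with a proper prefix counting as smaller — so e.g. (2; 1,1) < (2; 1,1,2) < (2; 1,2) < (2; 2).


Primitive collections (9):

  • {1,5}:  v_{1} + v_{5} = 0  ⇒ sig = (2; —)
  • {3,6}:  v_{3} + v_{6} = 0  ⇒ sig = (2; —)
  • {1,2}:  v_{1} + v_{2} = v_{3}  ⇒ sig = (2; 1)
  • {1,4}:  v_{1} + v_{4} = v_{6}  ⇒ sig = (2; 1)
  • {2,6}:  v_{2} + v_{6} = v_{5}  ⇒ sig = (2; 1)
  • {3,4}:  v_{3} + v_{4} = v_{5}  ⇒ sig = (2; 1)
  • {3,5}:  v_{3} + v_{5} = v_{2}  ⇒ sig = (2; 1)
  • {5,6}:  v_{5} + v_{6} = v_{4}  ⇒ sig = (2; 1)
  • {2,4}:  v_{2} + v_{4} = 2·v_{5}  ⇒ sig = (2; 2)

Sorted signature multiset PRS(X):
    |P|=2: 9 collections, coeffs (), (), (1), (1), (1), (1), (1), (1), (2)


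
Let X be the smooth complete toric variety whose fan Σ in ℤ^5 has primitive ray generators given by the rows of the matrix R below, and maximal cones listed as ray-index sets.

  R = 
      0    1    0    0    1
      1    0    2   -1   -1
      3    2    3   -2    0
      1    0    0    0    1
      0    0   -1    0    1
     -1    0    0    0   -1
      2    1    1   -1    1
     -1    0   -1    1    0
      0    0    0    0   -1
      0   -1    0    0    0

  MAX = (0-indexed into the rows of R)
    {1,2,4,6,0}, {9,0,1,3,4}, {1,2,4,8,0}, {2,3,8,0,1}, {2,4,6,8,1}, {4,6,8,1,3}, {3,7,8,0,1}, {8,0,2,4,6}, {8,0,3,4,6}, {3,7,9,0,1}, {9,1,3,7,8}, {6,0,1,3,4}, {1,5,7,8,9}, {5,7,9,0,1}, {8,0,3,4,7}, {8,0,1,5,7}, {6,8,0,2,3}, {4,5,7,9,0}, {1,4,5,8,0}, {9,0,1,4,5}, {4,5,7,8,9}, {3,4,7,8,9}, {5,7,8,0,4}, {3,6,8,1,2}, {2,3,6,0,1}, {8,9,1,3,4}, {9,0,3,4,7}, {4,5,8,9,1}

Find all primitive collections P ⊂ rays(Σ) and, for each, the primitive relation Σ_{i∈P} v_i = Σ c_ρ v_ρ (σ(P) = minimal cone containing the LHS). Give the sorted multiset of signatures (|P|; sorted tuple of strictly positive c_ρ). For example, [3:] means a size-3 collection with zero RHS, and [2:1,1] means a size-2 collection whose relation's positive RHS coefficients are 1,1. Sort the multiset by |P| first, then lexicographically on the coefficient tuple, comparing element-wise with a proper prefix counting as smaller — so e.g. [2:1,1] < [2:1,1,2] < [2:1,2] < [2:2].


12 collections generate NE(X_Σ); each relation:

  P={3,5}:  v_{3} + v_{5} = 0  so sig = [2:]
  P={2,9}:  v_{2} + v_{9} = v_{1} + v_{6}  so sig = [2:1,1]
  P={6,7}:  v_{6} + v_{7} = v_{0} + v_{3} + v_{8}  so sig = [2:1,1,1]
  P={6,9}:  v_{6} + v_{9} = v_{1} + v_{3} + v_{4}  so sig = [2:1,1,1]
  P={5,6}:  v_{5} + v_{6} = v_{0} + v_{1} + v_{4} + v_{8}  so sig = [2:1,1,1,1]
  P={2,7}:  v_{2} + v_{7} = 2·v_{0} + v_{1} + v_{3} + 2·v_{8}  so sig = [2:1,1,2,2]
  P={2,5}:  v_{2} + v_{5} = 2·v_{0} + 2·v_{1} + v_{4} + 2·v_{8}  so sig = [2:1,2,2,2]
  P={0,8,9}:  v_{0} + v_{8} + v_{9} = 0  so sig = [3:]
  P={1,4,7}:  v_{1} + v_{4} + v_{7} = 0  so sig = [3:]
  P={2,3,4}:  v_{2} + v_{3} + v_{4} = 2·v_{6}  so sig = [3:2]
  P={0,1,6,8}:  v_{0} + v_{1} + v_{6} + v_{8} = v_{2}  so sig = [4:1]
  P={0,1,3,4,8}:  v_{0} + v_{1} + v_{3} + v_{4} + v_{8} = v_{6}  so sig = [5:1]

Hence PRS(X_Σ) =
    |P|=2: 7 collections, coeffs (), (1,1), (1,1,1), (1,1,1), (1,1,1,1), (1,1,2,2), (1,2,2,2)
    |P|=3: 3 collections, coeffs (), (), (2)
    |P|=4: 1 collection, coeffs (1)
    |P|=5: 1 collection, coeffs (1)


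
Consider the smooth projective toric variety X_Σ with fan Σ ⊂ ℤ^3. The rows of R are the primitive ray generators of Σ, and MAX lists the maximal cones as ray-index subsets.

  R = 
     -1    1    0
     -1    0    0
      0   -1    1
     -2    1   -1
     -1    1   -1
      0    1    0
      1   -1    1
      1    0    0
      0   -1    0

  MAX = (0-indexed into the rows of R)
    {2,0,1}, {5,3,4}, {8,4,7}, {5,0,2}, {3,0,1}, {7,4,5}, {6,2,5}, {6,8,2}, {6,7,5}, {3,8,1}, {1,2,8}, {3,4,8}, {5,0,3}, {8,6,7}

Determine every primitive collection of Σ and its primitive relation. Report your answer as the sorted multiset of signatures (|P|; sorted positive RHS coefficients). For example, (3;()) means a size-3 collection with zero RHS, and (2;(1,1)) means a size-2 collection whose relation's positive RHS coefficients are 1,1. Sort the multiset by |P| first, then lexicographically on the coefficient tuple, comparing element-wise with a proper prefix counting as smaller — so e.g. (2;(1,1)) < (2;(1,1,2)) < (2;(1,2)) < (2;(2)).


Σ has 15 primitive collections:

  {1,7}:  v_{1} + v_{7} = 0  →  sig = (2;())
  {4,6}:  v_{4} + v_{6} = 0  →  sig = (2;())
  {5,8}:  v_{5} + v_{8} = 0  →  sig = (2;())
  {0,7}:  v_{0} + v_{7} = v_{5}  →  sig = (2;(1))
  {0,8}:  v_{0} + v_{8} = v_{1}  →  sig = (2;(1))
  {1,4}:  v_{1} + v_{4} = v_{3}  →  sig = (2;(1))
  {1,5}:  v_{1} + v_{5} = v_{0}  →  sig = (2;(1))
  {1,6}:  v_{1} + v_{6} = v_{2}  →  sig = (2;(1))
  {2,4}:  v_{2} + v_{4} = v_{1}  →  sig = (2;(1))
  {2,7}:  v_{2} + v_{7} = v_{6}  →  sig = (2;(1))
  {3,6}:  v_{3} + v_{6} = v_{1}  →  sig = (2;(1))
  {3,7}:  v_{3} + v_{7} = v_{4}  →  sig = (2;(1))
  {0,4}:  v_{0} + v_{4} = v_{3} + v_{5}  →  sig = (2;(1,1))
  {0,6}:  v_{0} + v_{6} = v_{2} + v_{5}  →  sig = (2;(1,1))
  {2,3}:  v_{2} + v_{3} = 2·v_{1}  →  sig = (2;(2))

Signatures (|P|; sorted positive RHS coefficients), sorted:
    (2;())
    (2;())
    (2;())
    (2;(1))
    (2;(1))
    (2;(1))
    (2;(1))
    (2;(1))
    (2;(1))
    (2;(1))
    (2;(1))
    (2;(1))
    (2;(1,1))
    (2;(1,1))
    (2;(2))


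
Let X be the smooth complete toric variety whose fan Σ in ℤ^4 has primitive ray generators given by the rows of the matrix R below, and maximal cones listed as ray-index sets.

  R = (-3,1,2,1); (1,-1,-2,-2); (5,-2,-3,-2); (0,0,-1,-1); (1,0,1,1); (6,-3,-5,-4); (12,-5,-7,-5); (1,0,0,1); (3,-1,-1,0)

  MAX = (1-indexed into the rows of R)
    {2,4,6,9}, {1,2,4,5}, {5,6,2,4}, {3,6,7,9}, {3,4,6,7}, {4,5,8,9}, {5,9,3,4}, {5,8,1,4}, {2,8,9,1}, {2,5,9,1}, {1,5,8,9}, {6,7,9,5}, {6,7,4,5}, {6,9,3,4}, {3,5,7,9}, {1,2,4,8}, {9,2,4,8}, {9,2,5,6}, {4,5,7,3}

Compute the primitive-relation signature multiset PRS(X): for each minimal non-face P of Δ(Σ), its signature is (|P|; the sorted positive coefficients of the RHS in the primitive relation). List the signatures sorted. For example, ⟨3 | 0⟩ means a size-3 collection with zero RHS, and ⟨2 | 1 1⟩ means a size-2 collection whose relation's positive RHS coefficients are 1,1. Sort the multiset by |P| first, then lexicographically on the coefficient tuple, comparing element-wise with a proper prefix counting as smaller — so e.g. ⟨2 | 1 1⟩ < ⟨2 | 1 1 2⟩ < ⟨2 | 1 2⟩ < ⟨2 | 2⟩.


|primitive collections| = 14. Relations:

  • {2,3}:  v_{2} + v_{3} = v_{6}  →  sig = ⟨2 | 1⟩
  • {1,3}:  v_{1} + v_{3} = v_{2} + v_{5}  →  sig = ⟨2 | 1 1⟩
  • {1,7}:  v_{1} + v_{7} = v_{2} + 2·v_{5} + v_{6}  →  sig = ⟨2 | 1 1 2⟩
  • {6,8}:  v_{6} + v_{8} = v_{2} + v_{4} + 2·v_{9}  →  sig = ⟨2 | 1 1 2⟩
  • {1,6}:  v_{1} + v_{6} = 2·v_{2} + v_{5}  →  sig = ⟨2 | 1 2⟩
  • {2,7}:  v_{2} + v_{7} = v_{5} + 2·v_{6}  →  sig = ⟨2 | 1 2⟩
  • {3,8}:  v_{3} + v_{8} = v_{4} + 2·v_{9}  →  sig = ⟨2 | 1 2⟩
  • {7,8}:  v_{7} + v_{8} = 2·v_{3} + v_{9}  →  sig = ⟨2 | 1 2⟩
  • {1,4,9}:  v_{1} + v_{4} + v_{9} = 0  →  sig = ⟨3 | 0⟩
  • {2,5,8}:  v_{2} + v_{5} + v_{8} = v_{9}  →  sig = ⟨3 | 1⟩
  • {3,5,6}:  v_{3} + v_{5} + v_{6} = v_{7}  →  sig = ⟨3 | 1⟩
  • {4,7,9}:  v_{4} + v_{7} + v_{9} = 3·v_{3}  →  sig = ⟨3 | 3⟩
  • {2,4,5,9}:  v_{2} + v_{4} + v_{5} + v_{9} = v_{3}  →  sig = ⟨4 | 1⟩
  • {4,5,6,9}:  v_{4} + v_{5} + v_{6} + v_{9} = 2·v_{3}  →  sig = ⟨4 | 2⟩

Sorted signature multiset PRS(X):
    ⟨2 | 1⟩
    ⟨2 | 1 1⟩
    ⟨2 | 1 1 2⟩
    ⟨2 | 1 1 2⟩
    ⟨2 | 1 2⟩
    ⟨2 | 1 2⟩
    ⟨2 | 1 2⟩
    ⟨2 | 1 2⟩
    ⟨3 | 0⟩
    ⟨3 | 1⟩
    ⟨3 | 1⟩
    ⟨3 | 3⟩
    ⟨4 | 1⟩
    ⟨4 | 2⟩
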